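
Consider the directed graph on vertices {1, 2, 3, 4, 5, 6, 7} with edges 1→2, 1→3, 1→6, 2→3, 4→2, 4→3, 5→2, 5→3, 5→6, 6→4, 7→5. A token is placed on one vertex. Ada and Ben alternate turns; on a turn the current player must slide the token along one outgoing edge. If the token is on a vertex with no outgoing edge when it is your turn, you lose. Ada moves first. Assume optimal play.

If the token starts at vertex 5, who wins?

Build the W/L table. Terminal = L. A non-terminal position is W if it has a move to some L; otherwise it is L.
Every edge goes from a vertex to one that appears earlier in the order 3, 2, 4, 6, 5, 1, 7, so processing vertices in that order labels each vertex after all of its successors.
3: no outgoing edge → L
2: W (go to 3, an L position)
4: W (go to 3, an L position)
6: L (sole option 4(W) is W)
5: W (go to 6, an L position)
1: W (go to 6, an L position)
7: L (sole option 5(W) is W)
The starting position 5 is W: Ada should move to 6, handing over an L position.

Ada wins.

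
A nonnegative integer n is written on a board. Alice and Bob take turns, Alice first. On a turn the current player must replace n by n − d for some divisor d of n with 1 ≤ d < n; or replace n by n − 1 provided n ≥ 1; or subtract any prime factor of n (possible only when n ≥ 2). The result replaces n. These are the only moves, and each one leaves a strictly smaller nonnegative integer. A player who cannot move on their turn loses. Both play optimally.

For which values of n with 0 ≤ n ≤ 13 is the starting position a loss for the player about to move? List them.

0, 4, 9

Classify positions by backward induction: terminal positions (no move available) are L. From any other position, the mover wins iff some move reaches an L.
n=0: no move → L
n=1: can move to 0, which is L ⇒ W
n=2: can move to 0, which is L ⇒ W
n=3: can move to 0, which is L ⇒ W
n=4: moves to 2(W), 3(W); every one is W ⇒ L
n=5: can move to 0, which is L ⇒ W
n=6: can move to 4, which is L ⇒ W
n=7: can move to 0, which is L ⇒ W
n=8: can move to 4, which is L ⇒ W
n=9: moves to 6(W), 8(W); every one is W ⇒ L
n=10: can move to 9, which is L ⇒ W
n=11: can move to 0, which is L ⇒ W
n=12: can move to 9, which is L ⇒ W
n=13: can move to 0, which is L ⇒ W
Reading off the rows marked L gives the requested list; there are 3 such values of n.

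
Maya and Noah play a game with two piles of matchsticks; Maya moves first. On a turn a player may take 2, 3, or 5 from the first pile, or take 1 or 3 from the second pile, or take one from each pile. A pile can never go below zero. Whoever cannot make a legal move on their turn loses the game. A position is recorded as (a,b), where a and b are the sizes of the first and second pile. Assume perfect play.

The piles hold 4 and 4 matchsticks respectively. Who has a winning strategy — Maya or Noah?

Work bottom-up. With no move the player to move loses. Otherwise the position is W if at least one move leads to an L position for the opponent, and L if every move leads to a W.
No move ever increases a pile, so every position that can arise here has a ≤ 4 and b ≤ 4; it is enough to label the cells with 0 ≤ a ≤ 4 and 0 ≤ b ≤ 4.
Every move lowers a or b (never raises either), so fill the grid row by row in increasing a, and left to right within a row: each cell's successors are then already labelled.
      b=0  b=1  b=2  b=3  b=4
a=0:    L    W    L    W    L
a=1:    L    W    L    W    L
a=2:    W    W    W    W    W
a=3:    W    L    W    L    W
a=4:    W    L    W    L    W
Cells with no legal move (terminal, hence L): (0,0), (1,0).
The remaining L cells, each justified by listing all of its moves:
(0,2): the only move is to (0,1)(W), a W ⇒ L
(0,4): moves to (0,3)(W), (0,1)(W); every one is W ⇒ L
(1,2): moves to (1,1)(W), (0,1)(W); every one is W ⇒ L
(1,4): moves to (1,3)(W), (1,1)(W), (0,3)(W); every one is W ⇒ L
(3,1): moves to (1,1)(W), (0,1)(W), (3,0)(W), (2,0)(W); every one is W ⇒ L
(3,3): moves to (1,3)(W), (0,3)(W), (3,2)(W), (3,0)(W), (2,2)(W); every one is W ⇒ L
(4,1): moves to (2,1)(W), (1,1)(W), (4,0)(W), (3,0)(W); every one is W ⇒ L
(4,3): moves to (2,3)(W), (1,3)(W), (4,2)(W), (4,0)(W), (3,2)(W); every one is W ⇒ L
Every other cell has at least one move into one of the L cells above, so it is W.
The starting position (4,4) is W: Maya should move to (1,4), handing over an L position.

Maya wins.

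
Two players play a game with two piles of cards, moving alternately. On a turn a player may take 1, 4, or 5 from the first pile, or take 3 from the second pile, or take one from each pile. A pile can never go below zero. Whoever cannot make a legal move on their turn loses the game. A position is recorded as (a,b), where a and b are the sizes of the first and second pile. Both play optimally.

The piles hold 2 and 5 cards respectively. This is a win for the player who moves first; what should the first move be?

Build the W/L table. Terminal = L. A non-terminal position is W if it has a move to some L; otherwise it is L.
No move ever increases a pile, so every position that can arise here has a ≤ 2 and b ≤ 5; it is enough to label the cells with 0 ≤ a ≤ 2 and 0 ≤ b ≤ 5.
Every move lowers a or b (never raises either), so fill the grid row by row in increasing a, and left to right within a row: each cell's successors are then already labelled.
      b=0  b=1  b=2  b=3  b=4  b=5
a=0:    L    L    L    W    W    W
a=1:    W    W    W    W    L    L
a=2:    L    L    L    W    W    W
Cells with no legal move (terminal, hence L): (0,0), (0,1), (0,2).
The remaining L cells, each justified by listing all of its moves:
(1,4): →(0,4)(W), (1,1)(W), (0,3)(W) — all W, so L
(1,5): →(0,5)(W), (1,2)(W), (0,4)(W) — all W, so L
(2,0): →(1,0)(W) only, which is W, so L
(2,1): →(1,1)(W), (1,0)(W) — all W, so L
(2,2): →(1,2)(W), (1,1)(W) — all W, so L
Every other cell has at least one move into one of the L cells above, so it is W.
From (2,5), the L positions reachable in one move are: (1,5), (2,2), (1,4). Any move reaching one of these is winning.

Move to (1,5).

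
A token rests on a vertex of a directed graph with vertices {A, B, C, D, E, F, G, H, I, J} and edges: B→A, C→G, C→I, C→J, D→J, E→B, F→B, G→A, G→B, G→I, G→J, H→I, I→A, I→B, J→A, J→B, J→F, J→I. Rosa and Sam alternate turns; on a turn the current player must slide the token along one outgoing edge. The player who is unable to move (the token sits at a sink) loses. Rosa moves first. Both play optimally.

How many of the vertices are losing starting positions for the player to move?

Compute win/loss labels from the base case upward. A position with no move is L. Any other position is W if it can reach an L in one move, else L.
Every edge goes from a vertex to one that appears earlier in the order A, B, I, F, J, G, E, D, C, H, so processing vertices in that order labels each vertex after all of its successors.
A: no outgoing edge → L
B: →A(L), so W
I: →A(L), so W
F: →B(W) only, which is W, so L
J: →F(L), so W
G: →A(L), so W
E: →B(W) only, which is W, so L
D: →J(W) only, which is W, so L
C: →G(W), J(W), I(W) — all W, so L
H: →I(W) only, which is W, so L
The L vertices are A, C, D, E, F, H; that is 6 in all.

6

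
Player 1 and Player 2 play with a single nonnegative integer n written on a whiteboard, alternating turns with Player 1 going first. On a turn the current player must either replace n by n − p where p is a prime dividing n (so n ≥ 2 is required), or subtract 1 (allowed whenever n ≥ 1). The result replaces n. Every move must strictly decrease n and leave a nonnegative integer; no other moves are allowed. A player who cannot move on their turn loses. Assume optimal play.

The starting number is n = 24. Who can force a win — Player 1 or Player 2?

Work bottom-up. With no move the player to move loses. Otherwise the position is W if at least one move leads to an L position for the opponent, and L if every move leads to a W.
n=0: no move → L
n=1: →0(L), so W
n=2: →0(L), so W
n=3: →0(L), so W
n=4: →2(W), 3(W) — all W, so L
n=5: →0(L), so W
n=6: →4(L), so W
n=7: →0(L), so W
n=8: →6(W), 7(W) — all W, so L
n=9: →8(L), so W
n=10: →8(L), so W
n=11: →0(L), so W
n=12: →9(W), 10(W), 11(W) — all W, so L
n=13: →0(L), so W
n=14: →12(L), so W
n=15: →12(L), so W
n=16: →14(W), 15(W) — all W, so L
n=17: →0(L), so W
n=18: →16(L), so W
n=19: →0(L), so W
n=20: →15(W), 18(W), 19(W) — all W, so L
n=21: →20(L), so W
n=22: →20(L), so W
n=23: →0(L), so W
n=24: →21(W), 22(W), 23(W) — all W, so L
The starting position 24 is L: whatever Player 1 does, the opponent receives a W position.

Player 2 wins.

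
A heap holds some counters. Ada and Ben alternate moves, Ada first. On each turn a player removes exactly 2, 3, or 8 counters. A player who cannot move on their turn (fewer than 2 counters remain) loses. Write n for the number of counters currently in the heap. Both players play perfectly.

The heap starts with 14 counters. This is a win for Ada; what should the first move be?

Build the W/L table. Terminal = L. A non-terminal position is W if it has a move to some L; otherwise it is L.
n=0: no move → L
n=1: no move → L
n=2: W (go to 0, an L position)
n=3: W (go to 1, an L position)
n=4: W (go to 1, an L position)
n=5: L (options 3(W), 2(W) are all W)
n=6: L (options 4(W), 3(W) are all W)
n=7: W (go to 5, an L position)
n=8: W (go to 6, an L position)
n=9: W (go to 6, an L position)
n=10: L (options 8(W), 7(W), 2(W) are all W)
n=11: L (options 9(W), 8(W), 3(W) are all W)
n=12: W (go to 10, an L position)
n=13: W (go to 11, an L position)
n=14: W (go to 11, an L position)
From 14, the L positions reachable in one move are: 11, 6. Any move reaching one of these is winning.

Remove 3, leaving 11.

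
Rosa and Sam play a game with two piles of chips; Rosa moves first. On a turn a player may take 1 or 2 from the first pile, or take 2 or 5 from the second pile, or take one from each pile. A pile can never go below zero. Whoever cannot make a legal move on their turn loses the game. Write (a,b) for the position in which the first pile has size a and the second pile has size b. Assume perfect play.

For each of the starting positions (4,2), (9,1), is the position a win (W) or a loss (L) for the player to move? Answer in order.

(4,2): W, (9,1): L

Use the standard recursion: the mover loses at a terminal position; elsewhere, the mover wins exactly when some move hands the opponent an L position.
No move ever increases a pile, so every position that can arise here has a ≤ 9 and b ≤ 2; it is enough to label the cells with 0 ≤ a ≤ 9 and 0 ≤ b ≤ 2.
Every move lowers a or b (never raises either), so fill the grid row by row in increasing a, and left to right within a row: each cell's successors are then already labelled.
      b=0  b=1  b=2
a=0:    L    L    W
a=1:    W    W    W
a=2:    W    W    L
a=3:    L    L    W
a=4:    W    W    W
a=5:    W    W    L
a=6:    L    L    W
a=7:    W    W    W
a=8:    W    W    L
a=9:    L    L    W
Cells with no legal move (terminal, hence L): (0,0), (0,1).
The remaining L cells, each justified by listing all of its moves:
(2,2): only reaches (1,2)(W), (0,2)(W), (2,0)(W), (1,1)(W), all W → L
(3,0): only reaches (2,0)(W), (1,0)(W), all W → L
(3,1): only reaches (2,1)(W), (1,1)(W), (2,0)(W), all W → L
(5,2): only reaches (4,2)(W), (3,2)(W), (5,0)(W), (4,1)(W), all W → L
(6,0): only reaches (5,0)(W), (4,0)(W), all W → L
(6,1): only reaches (5,1)(W), (4,1)(W), (5,0)(W), all W → L
(8,2): only reaches (7,2)(W), (6,2)(W), (8,0)(W), (7,1)(W), all W → L
(9,0): only reaches (8,0)(W), (7,0)(W), all W → L
(9,1): only reaches (8,1)(W), (7,1)(W), (8,0)(W), all W → L
Every other cell has at least one move into one of the L cells above, so it is W.
(4,2): the move to (2,2) reaches an L cell, so W
(9,1): one of the L cells justified above, so L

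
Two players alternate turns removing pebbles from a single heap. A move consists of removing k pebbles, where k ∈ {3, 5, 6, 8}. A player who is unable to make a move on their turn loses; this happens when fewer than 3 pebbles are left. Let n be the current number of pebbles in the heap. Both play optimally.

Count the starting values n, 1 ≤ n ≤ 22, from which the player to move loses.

Compute win/loss labels from the base case upward. A position with no move is L. Any other position is W if it can reach an L in one move, else L.
n=0: no move → L
n=1: no move → L
n=2: no move → L
n=3: reaches L-position 0 → W
n=4: reaches L-position 1 → W
n=5: reaches L-position 2 → W
n=6: reaches L-position 1 → W
n=7: reaches L-position 2 → W
n=8: reaches L-position 2 → W
n=9: reaches L-position 1 → W
n=10: reaches L-position 2 → W
n=11: only reaches 8(W), 6(W), 5(W), 3(W), all W → L
n=12: only reaches 9(W), 7(W), 6(W), 4(W), all W → L
n=13: only reaches 10(W), 8(W), 7(W), 5(W), all W → L
n=14: reaches L-position 11 → W
n=15: reaches L-position 12 → W
n=16: reaches L-position 13 → W
n=17: reaches L-position 12 → W
n=18: reaches L-position 13 → W
n=19: reaches L-position 13 → W
n=20: reaches L-position 12 → W
n=21: reaches L-position 13 → W
n=22: only reaches 19(W), 17(W), 16(W), 14(W), all W → L
L entries with 1 ≤ n ≤ 22 (n=0 is outside the asked range and is not counted): n = 1, 2, 11, 12, 13, 22; that makes 6.

6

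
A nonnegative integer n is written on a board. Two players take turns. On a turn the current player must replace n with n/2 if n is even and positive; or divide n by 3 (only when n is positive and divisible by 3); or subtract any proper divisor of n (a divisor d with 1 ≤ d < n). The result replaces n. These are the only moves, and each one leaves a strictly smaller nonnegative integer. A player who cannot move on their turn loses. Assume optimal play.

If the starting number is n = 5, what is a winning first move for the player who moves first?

Work bottom-up. With no move the player to move loses. Otherwise the position is W if at least one move leads to an L position for the opponent, and L if every move leads to a W.
n=0: no move → L
n=1: no move → L
n=2: W (go to 1, an L position)
n=3: W (go to 1, an L position)
n=4: L (options 2(W), 3(W) are all W)
n=5: W (go to 4, an L position)
From 5, the L positions reachable in one move are: 4.

Move to 4.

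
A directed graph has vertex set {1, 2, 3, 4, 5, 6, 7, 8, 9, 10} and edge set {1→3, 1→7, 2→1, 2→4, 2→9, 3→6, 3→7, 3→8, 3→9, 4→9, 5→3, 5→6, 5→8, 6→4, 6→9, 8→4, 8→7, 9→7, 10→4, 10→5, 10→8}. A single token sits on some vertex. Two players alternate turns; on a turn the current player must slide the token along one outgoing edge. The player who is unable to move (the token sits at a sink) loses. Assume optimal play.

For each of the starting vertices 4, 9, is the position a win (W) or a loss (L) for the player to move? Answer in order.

Classify positions by backward induction: terminal positions (no move available) are L. From any other position, the mover wins iff some move reaches an L.
Every edge goes from a vertex to one that appears earlier in the order 7, 9, 4, 6, 8, 3, 5, 1, 10, 2, so processing vertices in that order labels each vertex after all of its successors.
7: no outgoing edge → L
9: W (go to 7, an L position)
4: L (sole option 9(W) is W)
6: W (go to 4, an L position)
8: W (go to 4, an L position)
3: W (go to 7, an L position)
5: L (options 3(W), 8(W), 6(W) are all W)
1: W (go to 7, an L position)
10: W (go to 5, an L position)
2: W (go to 4, an L position)

4: L, 9: W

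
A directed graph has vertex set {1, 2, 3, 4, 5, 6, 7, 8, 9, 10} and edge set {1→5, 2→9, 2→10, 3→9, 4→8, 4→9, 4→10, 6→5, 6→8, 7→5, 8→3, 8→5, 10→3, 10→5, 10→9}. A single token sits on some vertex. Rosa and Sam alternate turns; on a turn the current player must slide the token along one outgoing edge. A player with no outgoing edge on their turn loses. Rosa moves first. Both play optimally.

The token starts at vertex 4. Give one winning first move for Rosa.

Classify positions by backward induction: terminal positions (no move available) are L. From any other position, the mover wins iff some move reaches an L.
Every edge goes from a vertex to one that appears earlier in the order 9, 5, 3, 10, 8, 1, 4, 6, 7, 2, so processing vertices in that order labels each vertex after all of its successors.
9: no outgoing edge → L
5: no outgoing edge → L
3: W (go to 9, an L position)
10: W (go to 5, an L position)
8: W (go to 5, an L position)
1: W (go to 5, an L position)
4: W (go to 9, an L position)
6: W (go to 5, an L position)
7: W (go to 5, an L position)
2: W (go to 9, an L position)
From 4, the L positions reachable in one move are: 9.

Move to 9.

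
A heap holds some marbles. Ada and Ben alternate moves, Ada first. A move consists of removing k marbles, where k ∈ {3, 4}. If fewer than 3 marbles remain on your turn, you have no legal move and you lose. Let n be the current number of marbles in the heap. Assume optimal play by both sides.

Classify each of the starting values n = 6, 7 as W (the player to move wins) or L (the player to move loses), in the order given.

Compute win/loss labels from the base case upward. A position with no move is L. Any other position is W if it can reach an L in one move, else L.
n=0: no move → L
n=1: no move → L
n=2: no move → L
n=3: W (go to 0, an L position)
n=4: W (go to 1, an L position)
n=5: W (go to 2, an L position)
n=6: W (go to 2, an L position)
n=7: L (options 4(W), 3(W) are all W)

6: W, 7: L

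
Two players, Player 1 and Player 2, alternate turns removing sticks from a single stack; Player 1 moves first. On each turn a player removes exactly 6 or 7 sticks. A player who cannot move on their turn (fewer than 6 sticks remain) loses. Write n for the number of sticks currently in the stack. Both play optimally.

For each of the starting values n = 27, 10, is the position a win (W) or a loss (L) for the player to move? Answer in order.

27: L, 10: W

Build the W/L table. Terminal = L. A non-terminal position is W if it has a move to some L; otherwise it is L.
n=0: no move → L
n=1: no move → L
n=2: no move → L
n=3: no move → L
n=4: no move → L
n=5: no move → L
n=6: →0(L), so W
n=7: →1(L), so W
n=8: →2(L), so W
n=9: →3(L), so W
n=10: →4(L), so W
n=11: →5(L), so W
n=12: →5(L), so W
n=13: →7(W), 6(W) — all W, so L
n=14: →8(W), 7(W) — all W, so L
n=15: →9(W), 8(W) — all W, so L
n=16: →10(W), 9(W) — all W, so L
n=17: →11(W), 10(W) — all W, so L
n=18: →12(W), 11(W) — all W, so L
n=19: →13(L), so W
n=20: →14(L), so W
n=21: →15(L), so W
n=22: →16(L), so W
n=23: →17(L), so W
n=24: →18(L), so W
n=25: →18(L), so W
n=26: →20(W), 19(W) — all W, so L
n=27: →21(W), 20(W) — all W, so L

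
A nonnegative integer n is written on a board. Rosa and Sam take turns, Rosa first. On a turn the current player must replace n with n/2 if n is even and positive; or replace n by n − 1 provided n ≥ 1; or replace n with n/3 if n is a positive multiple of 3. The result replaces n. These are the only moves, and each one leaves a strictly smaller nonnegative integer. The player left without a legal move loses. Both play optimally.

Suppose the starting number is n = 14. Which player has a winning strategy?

Rosa wins.

Compute win/loss labels from the base case upward. A position with no move is L. Any other position is W if it can reach an L in one move, else L.
n=0: no move → L
n=1: →0(L), so W
n=2: →1(W) only, which is W, so L
n=3: →2(L), so W
n=4: →2(L), so W
n=5: →4(W) only, which is W, so L
n=6: →2(L), so W
n=7: →6(W) only, which is W, so L
n=8: →7(L), so W
n=9: →3(W), 8(W) — all W, so L
n=10: →5(L), so W
n=11: →10(W) only, which is W, so L
n=12: →11(L), so W
n=13: →12(W) only, which is W, so L
n=14: →7(L), so W
From 14 Rosa can move to 7, reaching an L position.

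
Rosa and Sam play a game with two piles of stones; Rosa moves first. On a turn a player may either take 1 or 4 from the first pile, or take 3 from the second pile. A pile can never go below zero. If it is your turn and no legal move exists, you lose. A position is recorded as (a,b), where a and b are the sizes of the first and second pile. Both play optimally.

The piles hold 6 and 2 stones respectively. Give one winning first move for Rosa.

Move to (5,2).

Label each position W (a win for the player to move) or L (a loss). A position with no legal move is L; any other position is W exactly when some move reaches an L, and L when every move reaches a W.
No move ever increases a pile, so every position that can arise here has a ≤ 6 and b ≤ 2; it is enough to label the cells with 0 ≤ a ≤ 6 and 0 ≤ b ≤ 2.
Every move lowers a or b (never raises either), so fill the grid row by row in increasing a, and left to right within a row: each cell's successors are then already labelled.
      b=0  b=1  b=2
a=0:    L    L    L
a=1:    W    W    W
a=2:    L    L    L
a=3:    W    W    W
a=4:    W    W    W
a=5:    L    L    L
a=6:    W    W    W
Cells with no legal move (terminal, hence L): (0,0), (0,1), (0,2).
The remaining L cells, each justified by listing all of its moves:
(2,0): →(1,0)(W) only, which is W, so L
(2,1): →(1,1)(W) only, which is W, so L
(2,2): →(1,2)(W) only, which is W, so L
(5,0): →(4,0)(W), (1,0)(W) — all W, so L
(5,1): →(4,1)(W), (1,1)(W) — all W, so L
(5,2): →(4,2)(W), (1,2)(W) — all W, so L
Every other cell has at least one move into one of the L cells above, so it is W.
From (6,2), the L positions reachable in one move are: (5,2), (2,2). Any move reaching one of these is winning.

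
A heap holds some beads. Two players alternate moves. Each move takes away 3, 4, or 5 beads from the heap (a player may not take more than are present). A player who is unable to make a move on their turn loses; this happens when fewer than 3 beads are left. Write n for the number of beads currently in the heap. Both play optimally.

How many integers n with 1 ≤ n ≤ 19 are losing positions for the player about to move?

8

Label each position W (a win for the player to move) or L (a loss). A position with no legal move is L; any other position is W exactly when some move reaches an L, and L when every move reaches a W.
n=0: no move → L
n=1: no move → L
n=2: no move → L
n=3: W (go to 0, an L position)
n=4: W (go to 1, an L position)
n=5: W (go to 2, an L position)
n=6: W (go to 2, an L position)
n=7: W (go to 2, an L position)
n=8: L (options 5(W), 4(W), 3(W) are all W)
n=9: L (options 6(W), 5(W), 4(W) are all W)
n=10: L (options 7(W), 6(W), 5(W) are all W)
n=11: W (go to 8, an L position)
n=12: W (go to 9, an L position)
n=13: W (go to 10, an L position)
n=14: W (go to 10, an L position)
n=15: W (go to 10, an L position)
n=16: L (options 13(W), 12(W), 11(W) are all W)
n=17: L (options 14(W), 13(W), 12(W) are all W)
n=18: L (options 15(W), 14(W), 13(W) are all W)
n=19: W (go to 16, an L position)
L entries with 1 ≤ n ≤ 19 (n=0 is outside the asked range and is not counted): n = 1, 2, 8, 9, 10, 16, 17, 18; that makes 8.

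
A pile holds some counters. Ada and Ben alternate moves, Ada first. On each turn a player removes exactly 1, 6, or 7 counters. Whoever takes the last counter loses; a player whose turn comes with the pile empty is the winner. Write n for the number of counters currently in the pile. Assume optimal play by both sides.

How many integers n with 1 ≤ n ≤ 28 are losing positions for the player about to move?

8

Positions with no move are W. A position that does have a move is losing for the player to move precisely when every available move leads to a winning position for the opponent. Fill in the labels:
n=0: no move; the opponent has just taken the last counter and therefore loses → W
n=1: only reaches 0(W), which is W → L
n=2: reaches L-position 1 → W
n=3: only reaches 2(W), which is W → L
n=4: reaches L-position 3 → W
n=5: only reaches 4(W), which is W → L
n=6: reaches L-position 5 → W
n=7: reaches L-position 1 → W
n=8: reaches L-position 1 → W
n=9: reaches L-position 3 → W
n=10: reaches L-position 3 → W
n=11: reaches L-position 5 → W
n=12: reaches L-position 5 → W
n=13: only reaches 12(W), 7(W), 6(W), all W → L
n=14: reaches L-position 13 → W
n=15: only reaches 14(W), 9(W), 8(W), all W → L
n=16: reaches L-position 15 → W
n=17: only reaches 16(W), 11(W), 10(W), all W → L
n=18: reaches L-position 17 → W
n=19: reaches L-position 13 → W
n=20: reaches L-position 13 → W
n=21: reaches L-position 15 → W
n=22: reaches L-position 15 → W
n=23: reaches L-position 17 → W
n=24: reaches L-position 17 → W
n=25: only reaches 24(W), 19(W), 18(W), all W → L
n=26: reaches L-position 25 → W
n=27: only reaches 26(W), 21(W), 20(W), all W → L
n=28: reaches L-position 27 → W
L entries with 1 ≤ n ≤ 28 (the range starts at n=1): n = 1, 3, 5, 13, 15, 17, 25, 27; that makes 8.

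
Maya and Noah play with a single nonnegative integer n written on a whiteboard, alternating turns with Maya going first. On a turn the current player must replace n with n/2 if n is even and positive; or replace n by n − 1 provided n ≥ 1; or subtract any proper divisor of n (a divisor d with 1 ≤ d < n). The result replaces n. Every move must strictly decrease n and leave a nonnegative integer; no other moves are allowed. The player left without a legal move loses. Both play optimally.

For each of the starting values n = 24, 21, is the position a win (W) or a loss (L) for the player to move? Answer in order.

Build the W/L table. Terminal = L. A non-terminal position is W if it has a move to some L; otherwise it is L.
n=0: no move → L
n=1: reaches L-position 0 → W
n=2: only reaches 1(W), which is W → L
n=3: reaches L-position 2 → W
n=4: reaches L-position 2 → W
n=5: only reaches 4(W), which is W → L
n=6: reaches L-position 5 → W
n=7: only reaches 6(W), which is W → L
n=8: reaches L-position 7 → W
n=9: only reaches 6(W), 8(W), all W → L
n=10: reaches L-position 5 → W
n=11: only reaches 10(W), which is W → L
n=12: reaches L-position 9 → W
n=13: only reaches 12(W), which is W → L
n=14: reaches L-position 7 → W
n=15: only reaches 10(W), 12(W), 14(W), all W → L
n=16: reaches L-position 15 → W
n=17: only reaches 16(W), which is W → L
n=18: reaches L-position 9 → W
n=19: only reaches 18(W), which is W → L
n=20: reaches L-position 15 → W
n=21: only reaches 14(W), 18(W), 20(W), all W → L
n=22: reaches L-position 11 → W
n=23: only reaches 22(W), which is W → L
n=24: reaches L-position 21 → W

24: W, 21: L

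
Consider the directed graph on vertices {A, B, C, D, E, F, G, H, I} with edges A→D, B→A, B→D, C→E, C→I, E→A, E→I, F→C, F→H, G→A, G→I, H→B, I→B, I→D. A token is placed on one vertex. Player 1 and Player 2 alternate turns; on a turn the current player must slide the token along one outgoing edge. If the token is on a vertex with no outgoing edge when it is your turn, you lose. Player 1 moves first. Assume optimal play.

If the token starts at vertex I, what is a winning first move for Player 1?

Compute win/loss labels from the base case upward. A position with no move is L. Any other position is W if it can reach an L in one move, else L.
Every edge goes from a vertex to one that appears earlier in the order D, A, B, I, G, H, E, C, F, so processing vertices in that order labels each vertex after all of its successors.
D: no outgoing edge → L
A: reaches L-position D → W
B: reaches L-position D → W
I: reaches L-position D → W
G: only reaches I(W), A(W), all W → L
H: only reaches B(W), which is W → L
E: only reaches I(W), A(W), all W → L
C: reaches L-position E → W
F: reaches L-position H → W
From I, the L positions reachable in one move are: D.

Move to D.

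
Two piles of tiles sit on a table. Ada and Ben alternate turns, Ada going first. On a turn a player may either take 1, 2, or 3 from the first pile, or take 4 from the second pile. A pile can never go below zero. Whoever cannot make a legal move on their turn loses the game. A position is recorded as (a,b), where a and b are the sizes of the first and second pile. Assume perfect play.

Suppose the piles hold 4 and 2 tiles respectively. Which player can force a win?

Compute win/loss labels from the base case upward. A position with no move is L. Any other position is W if it can reach an L in one move, else L.
No move ever increases a pile, so every position that can arise here has a ≤ 4 and b ≤ 2; it is enough to label the cells with 0 ≤ a ≤ 4 and 0 ≤ b ≤ 2.
Every move lowers a or b (never raises either), so fill the grid row by row in increasing a, and left to right within a row: each cell's successors are then already labelled.
      b=0  b=1  b=2
a=0:    L    L    L
a=1:    W    W    W
a=2:    W    W    W
a=3:    W    W    W
a=4:    L    L    L
Cells with no legal move (terminal, hence L): (0,0), (0,1), (0,2).
The remaining L cells, each justified by listing all of its moves:
(4,0): L (options (3,0)(W), (2,0)(W), (1,0)(W) are all W)
(4,1): L (options (3,1)(W), (2,1)(W), (1,1)(W) are all W)
(4,2): L (options (3,2)(W), (2,2)(W), (1,2)(W) are all W)
Every other cell has at least one move into one of the L cells above, so it is W.
The starting position (4,2) is L: whatever Ada does, the opponent receives a W position.

Ben wins.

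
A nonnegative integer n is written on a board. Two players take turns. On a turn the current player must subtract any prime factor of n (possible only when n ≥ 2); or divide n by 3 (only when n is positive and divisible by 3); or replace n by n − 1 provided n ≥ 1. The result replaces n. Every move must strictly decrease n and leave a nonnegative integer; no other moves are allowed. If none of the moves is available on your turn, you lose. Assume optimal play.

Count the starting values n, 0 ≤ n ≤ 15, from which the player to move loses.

4

Use the standard recursion: the mover loses at a terminal position; elsewhere, the mover wins exactly when some move hands the opponent an L position.
n=0: no move → L
n=1: →0(L), so W
n=2: →0(L), so W
n=3: →0(L), so W
n=4: →2(W), 3(W) — all W, so L
n=5: →0(L), so W
n=6: →4(L), so W
n=7: →0(L), so W
n=8: →6(W), 7(W) — all W, so L
n=9: →8(L), so W
n=10: →8(L), so W
n=11: →0(L), so W
n=12: →4(L), so W
n=13: →0(L), so W
n=14: →7(W), 12(W), 13(W) — all W, so L
n=15: →14(L), so W
L entries with 0 ≤ n ≤ 15: n = 0, 4, 8, 14; that makes 4.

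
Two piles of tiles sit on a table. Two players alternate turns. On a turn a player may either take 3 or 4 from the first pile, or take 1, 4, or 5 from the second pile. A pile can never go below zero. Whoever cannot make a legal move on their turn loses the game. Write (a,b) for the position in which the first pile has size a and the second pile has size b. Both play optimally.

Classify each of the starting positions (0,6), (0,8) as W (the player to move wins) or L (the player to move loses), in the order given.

(0,6): W, (0,8): L

Build the W/L table. Terminal = L. A non-terminal position is W if it has a move to some L; otherwise it is L.
No move ever increases a pile, so every position that can arise here has a ≤ 0 and b ≤ 8; it is enough to label the cells with 0 ≤ a ≤ 0 and 0 ≤ b ≤ 8.
Every move lowers a or b (never raises either), so fill the grid row by row in increasing a, and left to right within a row: each cell's successors are then already labelled.
      b=0  b=1  b=2  b=3  b=4  b=5  b=6  b=7  b=8
a=0:    L    W    L    W    W    W    W    W    L
Cells with no legal move (terminal, hence L): (0,0).
The remaining L cells, each justified by listing all of its moves:
(0,2): L (sole option (0,1)(W) is W)
(0,8): L (options (0,7)(W), (0,4)(W), (0,3)(W) are all W)
Every other cell has at least one move into one of the L cells above, so it is W.
(0,6): the move to (0,2) reaches an L cell, so W
(0,8): one of the L cells justified above, so L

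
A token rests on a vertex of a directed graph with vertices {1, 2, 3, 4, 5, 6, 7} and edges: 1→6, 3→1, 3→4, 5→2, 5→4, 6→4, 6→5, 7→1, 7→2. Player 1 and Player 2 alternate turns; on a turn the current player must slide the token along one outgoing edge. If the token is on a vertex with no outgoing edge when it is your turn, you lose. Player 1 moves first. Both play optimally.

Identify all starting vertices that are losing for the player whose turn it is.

1, 2, 4

Compute win/loss labels from the base case upward. A position with no move is L. Any other position is W if it can reach an L in one move, else L.
Every edge goes from a vertex to one that appears earlier in the order 4, 2, 5, 6, 1, 3, 7, so processing vertices in that order labels each vertex after all of its successors.
4: no outgoing edge → L
2: no outgoing edge → L
5: →2(L), so W
6: →4(L), so W
1: →6(W) only, which is W, so L
3: →1(L), so W
7: →1(L), so W
The losing starting vertices are exactly the entries labelled L in this table (3 of them).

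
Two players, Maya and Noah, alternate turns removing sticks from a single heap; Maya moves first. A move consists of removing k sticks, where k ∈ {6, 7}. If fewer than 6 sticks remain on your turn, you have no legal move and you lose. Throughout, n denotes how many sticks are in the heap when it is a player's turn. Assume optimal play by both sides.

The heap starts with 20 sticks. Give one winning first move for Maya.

Compute win/loss labels from the base case upward. A position with no move is L. Any other position is W if it can reach an L in one move, else L.
n=0: no move → L
n=1: no move → L
n=2: no move → L
n=3: no move → L
n=4: no move → L
n=5: no move → L
n=6: →0(L), so W
n=7: →1(L), so W
n=8: →2(L), so W
n=9: →3(L), so W
n=10: →4(L), so W
n=11: →5(L), so W
n=12: →5(L), so W
n=13: →7(W), 6(W) — all W, so L
n=14: →8(W), 7(W) — all W, so L
n=15: →9(W), 8(W) — all W, so L
n=16: →10(W), 9(W) — all W, so L
n=17: →11(W), 10(W) — all W, so L
n=18: →12(W), 11(W) — all W, so L
n=19: →13(L), so W
n=20: →14(L), so W
From 20, the L positions reachable in one move are: 14, 13. Any move reaching one of these is winning.

Remove 6, leaving 14.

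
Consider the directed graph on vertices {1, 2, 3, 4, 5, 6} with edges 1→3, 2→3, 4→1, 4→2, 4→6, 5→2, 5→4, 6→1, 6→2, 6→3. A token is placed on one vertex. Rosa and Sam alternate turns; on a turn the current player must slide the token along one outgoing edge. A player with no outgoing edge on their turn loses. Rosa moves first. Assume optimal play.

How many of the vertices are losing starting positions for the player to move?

2

Positions with no move are L. A position that does have a move is losing for the player to move precisely when every available move leads to a winning position for the opponent. Fill in the labels:
Every edge goes from a vertex to one that appears earlier in the order 3, 2, 1, 6, 4, 5, so processing vertices in that order labels each vertex after all of its successors.
3: no outgoing edge → L
2: reaches L-position 3 → W
1: reaches L-position 3 → W
6: reaches L-position 3 → W
4: only reaches 6(W), 1(W), 2(W), all W → L
5: reaches L-position 4 → W
The L vertices are 3, 4; that is 2 in all.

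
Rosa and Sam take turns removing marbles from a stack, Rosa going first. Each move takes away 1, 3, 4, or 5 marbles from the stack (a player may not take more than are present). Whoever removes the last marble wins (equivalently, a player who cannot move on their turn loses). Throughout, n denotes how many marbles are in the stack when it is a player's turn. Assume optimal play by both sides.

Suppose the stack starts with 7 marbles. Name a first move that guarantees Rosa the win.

Compute win/loss labels from the base case upward. A position with no move is L. Any other position is W if it can reach an L in one move, else L.
n=0: no move → L
n=1: reaches L-position 0 → W
n=2: only reaches 1(W), which is W → L
n=3: reaches L-position 2 → W
n=4: reaches L-position 0 → W
n=5: reaches L-position 2 → W
n=6: reaches L-position 2 → W
n=7: reaches L-position 2 → W
From 7, the L positions reachable in one move are: 2.

Remove 5, leaving 2.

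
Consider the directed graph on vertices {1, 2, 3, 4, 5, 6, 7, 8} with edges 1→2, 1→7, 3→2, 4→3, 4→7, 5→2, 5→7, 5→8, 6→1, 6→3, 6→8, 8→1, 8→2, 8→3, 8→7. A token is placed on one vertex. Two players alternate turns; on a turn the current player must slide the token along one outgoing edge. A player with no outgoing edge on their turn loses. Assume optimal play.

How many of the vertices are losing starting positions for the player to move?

Work bottom-up. With no move the player to move loses. Otherwise the position is W if at least one move leads to an L position for the opponent, and L if every move leads to a W.
Every edge goes from a vertex to one that appears earlier in the order 7, 2, 1, 3, 8, 4, 6, 5, so processing vertices in that order labels each vertex after all of its successors.
7: no outgoing edge → L
2: no outgoing edge → L
1: reaches L-position 2 → W
3: reaches L-position 2 → W
8: reaches L-position 2 → W
4: reaches L-position 7 → W
6: only reaches 8(W), 3(W), 1(W), all W → L
5: reaches L-position 2 → W
The L vertices are 2, 6, 7; that is 3 in all.

3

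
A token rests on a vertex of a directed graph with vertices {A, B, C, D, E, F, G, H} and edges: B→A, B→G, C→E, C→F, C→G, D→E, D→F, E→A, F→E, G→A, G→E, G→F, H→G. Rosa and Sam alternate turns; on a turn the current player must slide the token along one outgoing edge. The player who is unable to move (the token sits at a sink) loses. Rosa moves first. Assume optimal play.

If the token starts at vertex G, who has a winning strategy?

Work bottom-up. With no move the player to move loses. Otherwise the position is W if at least one move leads to an L position for the opponent, and L if every move leads to a W.
Every edge goes from a vertex to one that appears earlier in the order A, E, F, G, C, B, H, D, so processing vertices in that order labels each vertex after all of its successors.
A: no outgoing edge → L
E: →A(L), so W
F: →E(W) only, which is W, so L
G: →F(L), so W
C: →F(L), so W
B: →A(L), so W
H: →G(W) only, which is W, so L
D: →F(L), so W
The starting position G is W: Rosa should move to F, handing over an L position.

Rosa wins.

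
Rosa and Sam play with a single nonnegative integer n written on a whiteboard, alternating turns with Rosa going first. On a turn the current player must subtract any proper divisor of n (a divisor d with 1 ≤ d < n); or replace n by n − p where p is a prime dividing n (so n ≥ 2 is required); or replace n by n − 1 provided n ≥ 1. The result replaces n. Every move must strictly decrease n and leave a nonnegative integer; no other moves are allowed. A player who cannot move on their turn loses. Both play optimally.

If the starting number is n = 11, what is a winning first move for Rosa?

Move to 0.

Compute win/loss labels from the base case upward. A position with no move is L. Any other position is W if it can reach an L in one move, else L.
n=0: no move → L
n=1: reaches L-position 0 → W
n=2: reaches L-position 0 → W
n=3: reaches L-position 0 → W
n=4: only reaches 2(W), 3(W), all W → L
n=5: reaches L-position 0 → W
n=6: reaches L-position 4 → W
n=7: reaches L-position 0 → W
n=8: reaches L-position 4 → W
n=9: only reaches 6(W), 8(W), all W → L
n=10: reaches L-position 9 → W
n=11: reaches L-position 0 → W
From 11, the L positions reachable in one move are: 0.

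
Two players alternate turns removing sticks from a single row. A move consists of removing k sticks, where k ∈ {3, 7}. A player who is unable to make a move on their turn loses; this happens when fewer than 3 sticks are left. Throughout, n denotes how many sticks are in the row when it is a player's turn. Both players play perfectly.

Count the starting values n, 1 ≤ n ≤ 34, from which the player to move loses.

14

Work bottom-up. With no move the player to move loses. Otherwise the position is W if at least one move leads to an L position for the opponent, and L if every move leads to a W.
n=0: no move → L
n=1: no move → L
n=2: no move → L
n=3: →0(L), so W
n=4: →1(L), so W
n=5: →2(L), so W
n=6: →3(W) only, which is W, so L
n=7: →0(L), so W
n=8: →1(L), so W
n=9: →6(L), so W
n=10: →7(W), 3(W) — all W, so L
n=11: →8(W), 4(W) — all W, so L
n=12: →9(W), 5(W) — all W, so L
n=13: →10(L), so W
n=14: →11(L), so W
n=15: →12(L), so W
n=16: →13(W), 9(W) — all W, so L
n=17: →10(L), so W
n=18: →11(L), so W
n=19: →16(L), so W
n=20: →17(W), 13(W) — all W, so L
n=21: →18(W), 14(W) — all W, so L
n=22: →19(W), 15(W) — all W, so L
n=23: →20(L), so W
n=24: →21(L), so W
n=25: →22(L), so W
n=26: →23(W), 19(W) — all W, so L
n=27: →20(L), so W
n=28: →21(L), so W
n=29: →26(L), so W
n=30: →27(W), 23(W) — all W, so L
n=31: →28(W), 24(W) — all W, so L
n=32: →29(W), 25(W) — all W, so L
n=33: →30(L), so W
n=34: →31(L), so W
L entries with 1 ≤ n ≤ 34 (n=0 is outside the asked range and is not counted): n = 1, 2, 6, 10, 11, 12, 16, 20, 21, 22, 26, 30, 31, 32; that makes 14.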